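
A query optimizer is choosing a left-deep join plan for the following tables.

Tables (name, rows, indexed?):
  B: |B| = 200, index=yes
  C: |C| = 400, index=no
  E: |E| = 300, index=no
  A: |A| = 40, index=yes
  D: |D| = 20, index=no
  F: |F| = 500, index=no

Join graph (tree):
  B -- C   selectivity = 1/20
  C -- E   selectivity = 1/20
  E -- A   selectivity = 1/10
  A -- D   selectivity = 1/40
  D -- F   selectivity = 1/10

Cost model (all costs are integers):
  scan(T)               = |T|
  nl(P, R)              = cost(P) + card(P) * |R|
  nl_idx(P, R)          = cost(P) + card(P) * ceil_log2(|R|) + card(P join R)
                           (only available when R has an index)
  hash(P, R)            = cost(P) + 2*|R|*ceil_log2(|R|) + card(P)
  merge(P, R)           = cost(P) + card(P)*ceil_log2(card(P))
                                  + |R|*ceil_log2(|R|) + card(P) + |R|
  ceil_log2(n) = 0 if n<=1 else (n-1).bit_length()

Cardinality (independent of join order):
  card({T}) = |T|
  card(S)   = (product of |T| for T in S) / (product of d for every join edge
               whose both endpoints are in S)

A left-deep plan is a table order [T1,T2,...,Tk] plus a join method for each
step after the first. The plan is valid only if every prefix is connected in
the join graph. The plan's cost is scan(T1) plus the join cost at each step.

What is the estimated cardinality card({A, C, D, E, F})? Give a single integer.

Tables in S: A(40), C(400), D(20), E(300), F(500)
Edges inside S: C-E(d=20), E-A(d=10), A-D(d=40), D-F(d=10)
numerator = 40 * 400 * 20 * 300 * 500 = 48000000000
denominator = 20 * 10 * 40 * 10 = 80000
card(S) = 48000000000 / 80000 = 600000

600000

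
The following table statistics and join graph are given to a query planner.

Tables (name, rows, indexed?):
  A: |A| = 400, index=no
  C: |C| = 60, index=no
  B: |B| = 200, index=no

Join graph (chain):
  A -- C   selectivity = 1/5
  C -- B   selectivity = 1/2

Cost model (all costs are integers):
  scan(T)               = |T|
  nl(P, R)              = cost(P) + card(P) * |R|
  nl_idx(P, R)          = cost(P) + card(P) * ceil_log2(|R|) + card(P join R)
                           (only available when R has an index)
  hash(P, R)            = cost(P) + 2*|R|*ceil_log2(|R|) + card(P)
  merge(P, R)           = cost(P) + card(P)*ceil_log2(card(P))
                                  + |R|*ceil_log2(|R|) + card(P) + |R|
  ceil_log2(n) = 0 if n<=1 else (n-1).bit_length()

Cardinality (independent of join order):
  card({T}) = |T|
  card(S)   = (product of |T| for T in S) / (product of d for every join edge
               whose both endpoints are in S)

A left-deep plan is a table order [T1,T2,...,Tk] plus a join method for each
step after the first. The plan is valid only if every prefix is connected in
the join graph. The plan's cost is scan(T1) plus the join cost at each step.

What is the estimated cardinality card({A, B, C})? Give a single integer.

480000

Tables in S: A(400), B(200), C(60)
Edges inside S: A-C(d=5), C-B(d=2)
numerator = 400 * 200 * 60 = 4800000
denominator = 5 * 2 = 10
card(S) = 4800000 / 10 = 480000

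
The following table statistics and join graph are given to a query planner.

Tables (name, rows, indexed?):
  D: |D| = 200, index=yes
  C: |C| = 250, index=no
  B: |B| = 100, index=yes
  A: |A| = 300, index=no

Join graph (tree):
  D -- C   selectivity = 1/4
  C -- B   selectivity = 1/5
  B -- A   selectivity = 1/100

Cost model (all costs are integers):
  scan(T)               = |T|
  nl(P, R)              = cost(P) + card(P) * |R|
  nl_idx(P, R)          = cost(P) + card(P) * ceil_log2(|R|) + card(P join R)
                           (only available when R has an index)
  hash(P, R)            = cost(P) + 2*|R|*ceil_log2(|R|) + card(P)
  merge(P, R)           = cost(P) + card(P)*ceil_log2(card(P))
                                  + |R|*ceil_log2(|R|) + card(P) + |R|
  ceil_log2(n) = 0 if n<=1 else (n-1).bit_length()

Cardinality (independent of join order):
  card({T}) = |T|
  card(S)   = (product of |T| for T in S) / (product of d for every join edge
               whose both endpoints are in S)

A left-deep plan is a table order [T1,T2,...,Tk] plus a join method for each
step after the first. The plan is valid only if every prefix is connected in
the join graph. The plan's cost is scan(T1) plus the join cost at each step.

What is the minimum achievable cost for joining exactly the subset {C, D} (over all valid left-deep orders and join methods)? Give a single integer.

Selinger DP over subsets of {C,D}:
  {D}: scan cost=200, card=200
  {C}: scan cost=250, card=250
  {CD}: card=12500; try (D,hash)→3700, (C,merge)→4250, (D,merge)→4300, (C,hash)→4400, (D,nl_idx)→14750, (C,nl)→50200 …(+1); best=3700 via (D,hash)

3700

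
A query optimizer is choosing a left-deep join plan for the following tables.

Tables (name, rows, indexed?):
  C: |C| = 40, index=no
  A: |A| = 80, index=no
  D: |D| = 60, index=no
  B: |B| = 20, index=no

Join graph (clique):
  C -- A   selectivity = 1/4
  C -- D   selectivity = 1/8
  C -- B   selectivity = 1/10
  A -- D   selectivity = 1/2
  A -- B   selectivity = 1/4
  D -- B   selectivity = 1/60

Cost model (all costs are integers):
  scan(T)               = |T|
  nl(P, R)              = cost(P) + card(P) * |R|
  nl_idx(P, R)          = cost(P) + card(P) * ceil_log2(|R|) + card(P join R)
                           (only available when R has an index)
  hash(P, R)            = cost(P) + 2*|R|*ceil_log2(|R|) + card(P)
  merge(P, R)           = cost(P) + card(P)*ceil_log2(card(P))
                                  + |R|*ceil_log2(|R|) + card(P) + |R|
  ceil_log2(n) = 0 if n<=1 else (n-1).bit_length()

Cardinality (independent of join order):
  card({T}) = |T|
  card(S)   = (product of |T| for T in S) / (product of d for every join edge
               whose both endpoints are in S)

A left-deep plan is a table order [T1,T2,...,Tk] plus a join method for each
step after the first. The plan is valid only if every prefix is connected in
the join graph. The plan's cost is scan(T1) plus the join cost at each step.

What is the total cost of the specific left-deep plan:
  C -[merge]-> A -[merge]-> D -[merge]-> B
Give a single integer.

step 1: scan C: cost=40, card=40
step 2: join A via merge
    card(P join A) = 40*80/(4) = 800
    cost = 40 + 40*6 + 80*7 + 40 + 80 = 960
step 3: join D via merge
    card(P join D) = 800*60/(8*2) = 3000
    cost = 960 + 800*10 + 60*6 + 800 + 60 = 10180
step 4: join B via merge
    card(P join B) = 3000*20/(10*4*60) = 25
    cost = 10180 + 3000*12 + 20*5 + 3000 + 20 = 49300

49300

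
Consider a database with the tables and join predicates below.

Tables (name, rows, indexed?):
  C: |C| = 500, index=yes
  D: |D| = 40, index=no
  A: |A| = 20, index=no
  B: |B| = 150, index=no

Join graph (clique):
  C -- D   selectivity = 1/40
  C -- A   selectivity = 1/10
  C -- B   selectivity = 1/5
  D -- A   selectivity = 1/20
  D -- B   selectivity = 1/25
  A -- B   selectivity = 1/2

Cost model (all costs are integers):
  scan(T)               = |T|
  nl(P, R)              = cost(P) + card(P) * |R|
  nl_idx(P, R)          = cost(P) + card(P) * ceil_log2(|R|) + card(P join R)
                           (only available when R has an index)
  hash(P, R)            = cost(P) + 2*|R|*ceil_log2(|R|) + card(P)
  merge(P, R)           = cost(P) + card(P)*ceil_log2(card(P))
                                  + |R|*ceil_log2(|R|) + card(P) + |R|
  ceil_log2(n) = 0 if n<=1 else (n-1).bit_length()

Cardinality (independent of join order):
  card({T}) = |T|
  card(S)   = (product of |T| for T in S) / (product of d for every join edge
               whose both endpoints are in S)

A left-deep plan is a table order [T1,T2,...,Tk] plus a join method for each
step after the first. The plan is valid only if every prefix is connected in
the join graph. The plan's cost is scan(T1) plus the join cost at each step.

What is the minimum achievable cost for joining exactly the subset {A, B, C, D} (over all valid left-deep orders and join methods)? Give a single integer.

Selinger DP over subsets of {A,B,C,D}:
  {C}: scan cost=500, card=500
  {D}: scan cost=40, card=40
  {A}: scan cost=20, card=20
  {B}: scan cost=150, card=150
  {CD}: card=500; try (C,nl_idx)→900, (D,hash)→1480, (C,merge)→5320, (D,merge)→5780, (C,hash)→9080, (C,nl)→20040 …(+1); best=900 via (C,nl_idx)
  {AC}: card=1000; try (C,nl_idx)→1200, (A,hash)→1200, (C,merge)→5140, (A,merge)→5620, (C,hash)→9040, (C,nl)→10020 …(+1); best=1200 via (C,nl_idx)
  {BC}: card=15000; try (B,hash)→3400, (C,merge)→6500, (B,merge)→6850, (C,hash)→9300, (C,nl_idx)→16500, (C,nl)→75150 …(+1); best=3400 via (B,hash)
  {AD}: card=40; try (A,hash)→280, (D,merge)→420, (A,merge)→440, (D,hash)→520, (D,nl)→820, (A,nl)→840; best=280 via (A,hash)
  {BD}: card=240; try (D,hash)→780, (B,merge)→1670, (D,merge)→1780, (B,hash)→2480, (B,nl)→6040, (D,nl)→6150; best=780 via (D,hash)
  {AB}: card=1500; try (A,hash)→500, (B,merge)→1490, (A,merge)→1620, (B,hash)→2440, (B,nl)→3020, (A,nl)→3150; best=500 via (A,hash)
  {ACD}: card=50; try (C,nl_idx)→690, (A,hash)→1600, (D,hash)→2680, (C,merge)→5560, (A,merge)→6020, (C,hash)→9320 …(+4); best=690 via (C,nl_idx)
  {BCD}: card=600; try (C,nl_idx)→3540, (B,hash)→3800, (B,merge)→7250, (C,merge)→7940, (C,hash)→10020, (D,hash)→18880 …(+4); best=3540 via (C,nl_idx)
  {ABC}: card=15000; try (B,hash)→4600, (C,hash)→11000, (B,merge)→13550, (A,hash)→18600, (C,merge)→23500, (C,nl_idx)→29000 …(+4); best=4600 via (B,hash)
  {ABD}: card=120; try (A,hash)→1220, (B,merge)→1910, (D,hash)→2480, (B,hash)→2720, (A,merge)→3060, (A,nl)→5580 …(+3); best=1220 via (A,hash)
  {ABCD}: card=30; try (C,nl_idx)→2330, (B,merge)→2390, (B,hash)→3140, (A,hash)→4340, (C,merge)→7180, (B,nl)→8190 …(+7); best=2330 via (C,nl_idx)

2330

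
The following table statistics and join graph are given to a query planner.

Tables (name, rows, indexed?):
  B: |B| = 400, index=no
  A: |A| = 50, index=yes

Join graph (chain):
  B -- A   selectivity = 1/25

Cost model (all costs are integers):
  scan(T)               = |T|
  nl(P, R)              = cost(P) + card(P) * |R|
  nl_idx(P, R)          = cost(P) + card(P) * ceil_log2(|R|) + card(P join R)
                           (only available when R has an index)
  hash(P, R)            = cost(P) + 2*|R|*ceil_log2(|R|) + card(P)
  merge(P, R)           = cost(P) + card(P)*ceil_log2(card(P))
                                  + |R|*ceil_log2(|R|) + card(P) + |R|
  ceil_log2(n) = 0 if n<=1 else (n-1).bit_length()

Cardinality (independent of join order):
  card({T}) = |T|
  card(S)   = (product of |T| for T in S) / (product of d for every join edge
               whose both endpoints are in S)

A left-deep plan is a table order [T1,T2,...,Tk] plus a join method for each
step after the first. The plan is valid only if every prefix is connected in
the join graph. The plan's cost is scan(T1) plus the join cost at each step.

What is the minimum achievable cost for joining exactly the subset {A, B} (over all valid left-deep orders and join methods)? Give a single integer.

1400

Selinger DP over subsets of {A,B}:
  {B}: scan cost=400, card=400
  {A}: scan cost=50, card=50
  {AB}: card=800; try (A,hash)→1400, (A,nl_idx)→3600, (B,merge)→4400, (A,merge)→4750, (B,hash)→7300, (B,nl)→20050 …(+1); best=1400 via (A,hash)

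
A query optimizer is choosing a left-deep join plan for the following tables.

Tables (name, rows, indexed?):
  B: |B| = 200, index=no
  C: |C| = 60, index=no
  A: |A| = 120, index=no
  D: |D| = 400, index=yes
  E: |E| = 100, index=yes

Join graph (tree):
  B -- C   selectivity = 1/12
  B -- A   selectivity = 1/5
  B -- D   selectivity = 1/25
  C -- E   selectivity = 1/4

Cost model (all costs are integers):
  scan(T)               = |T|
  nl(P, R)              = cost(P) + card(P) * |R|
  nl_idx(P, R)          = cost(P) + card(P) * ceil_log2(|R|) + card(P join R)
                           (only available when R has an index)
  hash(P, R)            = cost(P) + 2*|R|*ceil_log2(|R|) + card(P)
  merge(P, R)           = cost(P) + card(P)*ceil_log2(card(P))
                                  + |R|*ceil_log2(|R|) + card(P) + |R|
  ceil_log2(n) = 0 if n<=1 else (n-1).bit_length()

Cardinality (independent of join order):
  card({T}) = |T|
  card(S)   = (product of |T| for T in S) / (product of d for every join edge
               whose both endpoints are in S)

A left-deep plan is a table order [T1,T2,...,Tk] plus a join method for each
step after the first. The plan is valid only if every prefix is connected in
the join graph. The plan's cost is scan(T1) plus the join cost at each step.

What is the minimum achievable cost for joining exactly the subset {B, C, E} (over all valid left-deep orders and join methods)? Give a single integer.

Selinger DP over subsets of {B,C,E}:
  {B}: scan cost=200, card=200
  {C}: scan cost=60, card=60
  {E}: scan cost=100, card=100
  {BC}: card=1000; try (C,hash)→1120, (B,merge)→2280, (C,merge)→2420, (B,hash)→3320, (B,nl)→12060, (C,nl)→12200; best=1120 via (C,hash)
  {CE}: card=1500; try (C,hash)→920, (E,merge)→1280, (C,merge)→1320, (E,hash)→1520, (E,nl_idx)→1980, (E,nl)→6060 …(+1); best=920 via (C,hash)
  {BCE}: card=25000; try (E,hash)→3520, (B,hash)→5620, (E,merge)→12920, (B,merge)→20720, (E,nl_idx)→33120, (E,nl)→101120 …(+1); best=3520 via (E,hash)

3520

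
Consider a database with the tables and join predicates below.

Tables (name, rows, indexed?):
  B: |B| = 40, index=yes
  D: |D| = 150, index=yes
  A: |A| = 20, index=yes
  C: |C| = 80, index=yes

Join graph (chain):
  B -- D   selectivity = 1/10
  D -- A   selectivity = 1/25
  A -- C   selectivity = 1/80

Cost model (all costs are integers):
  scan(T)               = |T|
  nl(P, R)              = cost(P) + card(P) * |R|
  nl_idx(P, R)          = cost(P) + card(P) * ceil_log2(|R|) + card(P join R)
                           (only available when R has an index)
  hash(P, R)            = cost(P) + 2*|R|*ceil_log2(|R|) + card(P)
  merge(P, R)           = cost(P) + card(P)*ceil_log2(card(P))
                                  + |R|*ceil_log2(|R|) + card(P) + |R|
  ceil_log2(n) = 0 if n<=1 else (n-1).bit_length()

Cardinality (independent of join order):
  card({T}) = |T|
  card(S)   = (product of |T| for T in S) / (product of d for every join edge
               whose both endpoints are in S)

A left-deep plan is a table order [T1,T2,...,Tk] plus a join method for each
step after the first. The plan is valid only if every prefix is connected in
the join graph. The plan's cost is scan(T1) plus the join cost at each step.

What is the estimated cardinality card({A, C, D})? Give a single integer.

Tables in S: A(20), C(80), D(150)
Edges inside S: D-A(d=25), A-C(d=80)
numerator = 20 * 80 * 150 = 240000
denominator = 25 * 80 = 2000
card(S) = 240000 / 2000 = 120

120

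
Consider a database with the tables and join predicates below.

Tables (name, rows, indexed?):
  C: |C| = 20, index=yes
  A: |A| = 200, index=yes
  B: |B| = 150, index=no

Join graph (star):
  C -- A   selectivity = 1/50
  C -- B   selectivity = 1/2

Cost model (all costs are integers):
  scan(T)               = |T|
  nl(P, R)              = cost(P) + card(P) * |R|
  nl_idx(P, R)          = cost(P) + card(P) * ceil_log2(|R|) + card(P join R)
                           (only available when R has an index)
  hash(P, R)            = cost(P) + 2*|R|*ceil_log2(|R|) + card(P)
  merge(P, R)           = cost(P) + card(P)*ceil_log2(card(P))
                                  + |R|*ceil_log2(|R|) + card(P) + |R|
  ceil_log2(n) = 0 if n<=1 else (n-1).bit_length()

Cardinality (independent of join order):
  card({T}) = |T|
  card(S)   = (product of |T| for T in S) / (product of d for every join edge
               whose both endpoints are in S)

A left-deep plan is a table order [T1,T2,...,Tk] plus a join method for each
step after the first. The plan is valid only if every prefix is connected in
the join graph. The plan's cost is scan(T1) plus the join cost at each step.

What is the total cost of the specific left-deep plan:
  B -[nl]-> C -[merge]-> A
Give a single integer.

step 1: scan B: cost=150, card=150
step 2: join C via nl
    card(P join C) = 150*20/(2) = 1500
    cost = 150 + 150*20 = 3150
step 3: join A via merge
    card(P join A) = 1500*200/(50) = 6000
    cost = 3150 + 1500*11 + 200*8 + 1500 + 200 = 22950

22950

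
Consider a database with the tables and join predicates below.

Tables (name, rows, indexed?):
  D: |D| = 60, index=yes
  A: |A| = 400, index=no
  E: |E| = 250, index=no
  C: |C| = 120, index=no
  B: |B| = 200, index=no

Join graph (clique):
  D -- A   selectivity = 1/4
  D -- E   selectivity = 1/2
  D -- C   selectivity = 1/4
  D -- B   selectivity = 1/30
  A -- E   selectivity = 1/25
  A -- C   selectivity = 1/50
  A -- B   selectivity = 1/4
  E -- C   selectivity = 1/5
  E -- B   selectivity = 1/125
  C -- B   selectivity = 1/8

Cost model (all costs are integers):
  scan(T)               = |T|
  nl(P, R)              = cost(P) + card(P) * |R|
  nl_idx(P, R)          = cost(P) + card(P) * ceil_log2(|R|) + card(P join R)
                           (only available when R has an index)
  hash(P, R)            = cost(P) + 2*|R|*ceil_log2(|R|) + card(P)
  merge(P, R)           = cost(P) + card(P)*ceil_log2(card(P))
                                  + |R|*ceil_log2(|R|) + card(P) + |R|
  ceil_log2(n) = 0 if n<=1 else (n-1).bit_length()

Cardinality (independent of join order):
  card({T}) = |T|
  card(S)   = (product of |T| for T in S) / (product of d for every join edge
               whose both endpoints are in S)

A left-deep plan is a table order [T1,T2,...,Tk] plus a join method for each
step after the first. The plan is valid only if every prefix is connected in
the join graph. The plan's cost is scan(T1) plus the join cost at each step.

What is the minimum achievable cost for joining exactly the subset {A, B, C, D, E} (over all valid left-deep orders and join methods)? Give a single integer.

13142

Selinger DP over subsets of {A,B,C,D,E}:
  {D}: scan cost=60, card=60
  {A}: scan cost=400, card=400
  {E}: scan cost=250, card=250
  {C}: scan cost=120, card=120
  {B}: scan cost=200, card=200
  {AD}: card=6000; try (D,hash)→1520, (A,merge)→4480, (D,merge)→4820, (A,hash)→7320, (D,nl_idx)→8800, (A,nl)→24060 …(+1); best=1520 via (D,hash)
  {DE}: card=7500; try (D,hash)→1220, (E,merge)→2730, (D,merge)→2920, (E,hash)→4120, (D,nl_idx)→9250, (E,nl)→15060 …(+1); best=1220 via (D,hash)
  {CD}: card=1800; try (D,hash)→960, (C,merge)→1440, (D,merge)→1500, (C,hash)→1800, (D,nl_idx)→2640, (C,nl)→7260 …(+1); best=960 via (D,hash)
  {BD}: card=400; try (D,hash)→1120, (D,nl_idx)→1800, (B,merge)→2280, (D,merge)→2420, (B,hash)→3320, (B,nl)→12060 …(+1); best=1120 via (D,hash)
  {AE}: card=4000; try (E,hash)→4800, (A,merge)→6500, (E,merge)→6650, (A,hash)→7700, (A,nl)→100250, (E,nl)→100400; best=4800 via (E,hash)
  {AC}: card=960; try (C,hash)→2480, (A,merge)→5080, (C,merge)→5360, (A,hash)→7440, (A,nl)→48120, (C,nl)→48400; best=2480 via (C,hash)
  {AB}: card=20000; try (B,hash)→4000, (A,merge)→6000, (B,merge)→6200, (A,hash)→7600, (A,nl)→80200, (B,nl)→80400; best=4000 via (B,hash)
  {CE}: card=6000; try (C,hash)→2180, (E,merge)→3330, (C,merge)→3460, (E,hash)→4240, (E,nl)→30120, (C,nl)→30250; best=2180 via (C,hash)
  {BE}: card=400; try (B,hash)→3700, (E,merge)→4250, (B,merge)→4300, (E,hash)→4400, (E,nl)→50200, (B,nl)→50250; best=3700 via (B,hash)
  {BC}: card=3000; try (C,hash)→2080, (B,merge)→2880, (C,merge)→2960, (B,hash)→3440, (B,nl)→24120, (C,nl)→24200; best=2080 via (C,hash)
  {ADE}: card=30000; try (D,hash)→9520, (E,hash)→11520, (A,hash)→15920, (D,merge)→57220, (D,nl_idx)→58800, (E,merge)→87770 …(+4); best=9520 via (D,hash)
  {ACD}: card=3600; try (D,hash)→4160, (C,hash)→9200, (A,hash)→9960, (D,nl_idx)→11840, (D,merge)→13460, (A,merge)→26560 …(+4); best=4160 via (D,hash)
  {ABD}: card=10000; try (A,hash)→8720, (A,merge)→9120, (B,hash)→10720, (D,hash)→24720, (B,merge)→87320, (D,nl_idx)→134000 …(+4); best=8720 via (A,hash)
  {CDE}: card=45000; try (E,hash)→6760, (D,hash)→8900, (C,hash)→10400, (E,merge)→24810, (D,nl_idx)→83180, (D,merge)→86600 …(+4); best=6760 via (E,hash)
  {BDE}: card=400; try (D,hash)→4820, (E,hash)→5520, (D,nl_idx)→6500, (E,merge)→7370, (D,merge)→8120, (B,hash)→11920 …(+4); best=4820 via (D,hash)
  {BCD}: card=1500; try (C,hash)→3200, (D,hash)→5800, (B,hash)→5960, (C,merge)→6080, (D,nl_idx)→21580, (B,merge)→24360 …(+4); best=3200 via (C,hash)
  {ACE}: card=1920; try (E,hash)→7440, (C,hash)→10480, (E,merge)→15290, (A,hash)→15380, (C,merge)→57760, (A,merge)→90180 …(+3); best=7440 via (E,hash)
  {ABE}: card=1600; try (A,hash)→11300, (A,merge)→11700, (B,hash)→12000, (E,hash)→28000, (B,merge)→58600, (A,nl)→163700 …(+3); best=11300 via (A,hash)
  {ABC}: card=6000; try (B,hash)→6640, (A,hash)→12280, (B,merge)→14840, (C,hash)→25680, (A,merge)→45080, (B,nl)→194480 …(+3); best=6640 via (B,hash)
  {BCE}: card=1200; try (C,hash)→5780, (C,merge)→8660, (E,hash)→9080, (B,hash)→11380, (E,merge)→43330, (C,nl)→51700 …(+3); best=5780 via (C,hash)
  {ACDE}: card=3600; try (D,hash)→10080, (E,hash)→11760, (D,nl_idx)→22560, (D,merge)→30900, (C,hash)→41200, (E,merge)→53210 …(+7); best=10080 via (D,hash)
  {ABDE}: card=400; try (A,hash)→12420, (A,merge)→12820, (D,hash)→13620, (D,nl_idx)→21300, (E,hash)→22720, (D,merge)→30920 …(+7); best=12420 via (A,hash)
  {ABCD}: card=750; try (B,hash)→10960, (A,hash)→11900, (D,hash)→13360, (C,hash)→20400, (A,merge)→25200, (D,nl_idx)→43390 …(+7); best=10960 via (B,hash)
  {BCDE}: card=300; try (C,hash)→6900, (D,hash)→7700, (E,hash)→8700, (C,merge)→9780, (D,nl_idx)→13280, (D,merge)→20600 …(+7); best=6900 via (C,hash)
  {ABCE}: card=96; try (B,hash)→12560, (A,hash)→14180, (C,hash)→14580, (E,hash)→16640, (A,merge)→24180, (C,merge)→31460 …(+6); best=12560 via (B,hash)
  {ABCDE}: card=6; try (D,nl_idx)→13142, (D,hash)→13376, (D,merge)→13748, (A,merge)→13900, (A,hash)→14400, (C,hash)→14500 …(+10); best=13142 via (D,nl_idx)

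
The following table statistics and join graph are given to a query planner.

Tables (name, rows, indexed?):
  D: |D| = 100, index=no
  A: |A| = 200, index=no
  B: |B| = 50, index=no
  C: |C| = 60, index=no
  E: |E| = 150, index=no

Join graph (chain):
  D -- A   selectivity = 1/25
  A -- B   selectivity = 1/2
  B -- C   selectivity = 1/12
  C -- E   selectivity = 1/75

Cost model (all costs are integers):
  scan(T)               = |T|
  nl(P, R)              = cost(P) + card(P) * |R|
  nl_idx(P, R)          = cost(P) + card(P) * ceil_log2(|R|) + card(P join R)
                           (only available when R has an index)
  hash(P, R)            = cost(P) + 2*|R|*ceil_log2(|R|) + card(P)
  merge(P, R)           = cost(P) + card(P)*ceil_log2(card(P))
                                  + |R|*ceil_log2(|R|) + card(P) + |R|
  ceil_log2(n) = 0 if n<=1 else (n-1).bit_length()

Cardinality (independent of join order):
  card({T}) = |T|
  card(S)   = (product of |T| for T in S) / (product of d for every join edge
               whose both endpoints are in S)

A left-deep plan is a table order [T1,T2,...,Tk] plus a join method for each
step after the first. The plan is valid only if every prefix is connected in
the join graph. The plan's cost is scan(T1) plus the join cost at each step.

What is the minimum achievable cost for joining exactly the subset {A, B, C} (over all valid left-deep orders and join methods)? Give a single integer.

4170

Selinger DP over subsets of {A,B,C}:
  {A}: scan cost=200, card=200
  {B}: scan cost=50, card=50
  {C}: scan cost=60, card=60
  {AB}: card=5000; try (B,hash)→1000, (A,merge)→2200, (B,merge)→2350, (A,hash)→3300, (A,nl)→10050, (B,nl)→10200; best=1000 via (B,hash)
  {BC}: card=250; try (B,hash)→720, (C,hash)→820, (C,merge)→820, (B,merge)→830, (C,nl)→3050, (B,nl)→3060; best=720 via (B,hash)
  {ABC}: card=25000; try (A,hash)→4170, (A,merge)→4770, (C,hash)→6720, (A,nl)→50720, (C,merge)→71420, (C,nl)→301000; best=4170 via (A,hash)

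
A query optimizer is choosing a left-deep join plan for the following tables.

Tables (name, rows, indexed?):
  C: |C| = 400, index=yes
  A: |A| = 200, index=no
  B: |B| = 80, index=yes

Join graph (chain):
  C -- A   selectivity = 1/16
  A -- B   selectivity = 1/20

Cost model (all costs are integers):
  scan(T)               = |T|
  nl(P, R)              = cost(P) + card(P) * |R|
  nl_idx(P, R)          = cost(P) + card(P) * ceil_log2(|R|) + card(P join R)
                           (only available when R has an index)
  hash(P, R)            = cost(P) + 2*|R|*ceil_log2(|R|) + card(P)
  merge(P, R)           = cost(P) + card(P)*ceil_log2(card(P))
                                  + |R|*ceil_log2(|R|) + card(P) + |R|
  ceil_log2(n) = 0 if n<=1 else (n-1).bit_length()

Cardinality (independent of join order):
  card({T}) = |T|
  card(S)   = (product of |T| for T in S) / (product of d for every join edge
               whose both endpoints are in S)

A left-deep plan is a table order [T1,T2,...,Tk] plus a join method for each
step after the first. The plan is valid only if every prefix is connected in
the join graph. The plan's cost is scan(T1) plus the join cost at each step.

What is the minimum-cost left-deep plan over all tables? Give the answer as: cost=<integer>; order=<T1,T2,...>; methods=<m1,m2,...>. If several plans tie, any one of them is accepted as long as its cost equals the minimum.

cost=9520; order=A,B,C; methods=hash,hash

Selinger DP (subsets sized 1..n):
  {C}: scan cost=400, card=400
  {A}: scan cost=200, card=200
  {B}: scan cost=80, card=80
  {AC}: card=5000; try (A,hash)→4000, (C,merge)→6000, (A,merge)→6200, (C,nl_idx)→7000, (C,hash)→7600, (C,nl)→80200 …(+1); best=4000 via (A,hash)
  {AB}: card=800; try (B,hash)→1520, (B,nl_idx)→2400, (A,merge)→2520, (B,merge)→2640, (A,hash)→3360, (A,nl)→16080 …(+1); best=1520 via (B,hash)
  {ABC}: card=20000; try (C,hash)→9520, (B,hash)→10120, (C,merge)→14320, (C,nl_idx)→28720, (B,nl_idx)→59000, (B,merge)→74640 …(+2); best=9520 via (C,hash)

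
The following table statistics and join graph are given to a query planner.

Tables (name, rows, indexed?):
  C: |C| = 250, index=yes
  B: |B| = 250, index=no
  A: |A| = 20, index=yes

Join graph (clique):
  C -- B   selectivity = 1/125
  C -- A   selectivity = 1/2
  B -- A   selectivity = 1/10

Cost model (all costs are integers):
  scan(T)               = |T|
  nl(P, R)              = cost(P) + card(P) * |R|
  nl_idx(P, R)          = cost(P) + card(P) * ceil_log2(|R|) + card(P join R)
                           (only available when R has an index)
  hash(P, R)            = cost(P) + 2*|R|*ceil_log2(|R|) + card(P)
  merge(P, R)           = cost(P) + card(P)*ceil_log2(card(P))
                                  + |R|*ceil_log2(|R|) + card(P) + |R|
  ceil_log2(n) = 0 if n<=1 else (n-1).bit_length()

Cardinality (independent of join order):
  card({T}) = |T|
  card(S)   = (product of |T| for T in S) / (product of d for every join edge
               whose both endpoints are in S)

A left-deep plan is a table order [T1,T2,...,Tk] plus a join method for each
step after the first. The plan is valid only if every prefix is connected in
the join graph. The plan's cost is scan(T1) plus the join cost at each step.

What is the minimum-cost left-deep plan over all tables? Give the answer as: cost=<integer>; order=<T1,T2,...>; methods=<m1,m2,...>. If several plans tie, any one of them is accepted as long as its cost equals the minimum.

cost=3450; order=B,C,A; methods=nl_idx,hash

Selinger DP (subsets sized 1..n):
  {C}: scan cost=250, card=250
  {B}: scan cost=250, card=250
  {A}: scan cost=20, card=20
  {BC}: card=500; try (C,nl_idx)→2750, (C,hash)→4500, (B,hash)→4500, (C,merge)→4750, (B,merge)→4750, (C,nl)→62750 …(+1); best=2750 via (C,nl_idx)
  {AC}: card=2500; try (A,hash)→700, (C,merge)→2390, (A,merge)→2620, (C,nl_idx)→2680, (A,nl_idx)→4000, (C,hash)→4040 …(+2); best=700 via (A,hash)
  {AB}: card=500; try (A,hash)→700, (A,nl_idx)→2000, (B,merge)→2390, (A,merge)→2620, (B,hash)→4040, (B,nl)→5020 …(+1); best=700 via (A,hash)
  {ABC}: card=500; try (A,hash)→3450, (C,hash)→5200, (C,nl_idx)→5200, (A,nl_idx)→5750, (B,hash)→7200, (A,merge)→7870 …(+5); best=3450 via (A,hash)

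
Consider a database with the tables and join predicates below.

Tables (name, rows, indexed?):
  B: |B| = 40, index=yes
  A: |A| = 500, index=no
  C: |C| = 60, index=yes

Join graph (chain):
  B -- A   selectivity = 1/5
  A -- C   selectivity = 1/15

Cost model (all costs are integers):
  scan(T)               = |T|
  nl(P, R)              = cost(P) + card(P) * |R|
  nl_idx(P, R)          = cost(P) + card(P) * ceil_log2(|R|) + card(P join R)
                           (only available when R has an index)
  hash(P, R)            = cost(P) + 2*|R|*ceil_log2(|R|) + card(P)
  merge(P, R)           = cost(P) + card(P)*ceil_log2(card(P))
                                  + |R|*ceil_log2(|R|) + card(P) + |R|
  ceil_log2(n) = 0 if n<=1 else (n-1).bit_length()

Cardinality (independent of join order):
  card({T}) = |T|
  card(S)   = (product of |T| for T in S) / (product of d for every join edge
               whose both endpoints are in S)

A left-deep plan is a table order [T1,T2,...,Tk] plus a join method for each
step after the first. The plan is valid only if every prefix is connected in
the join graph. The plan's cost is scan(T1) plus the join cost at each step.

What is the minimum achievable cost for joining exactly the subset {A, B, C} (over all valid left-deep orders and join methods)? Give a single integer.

Selinger DP over subsets of {A,B,C}:
  {B}: scan cost=40, card=40
  {A}: scan cost=500, card=500
  {C}: scan cost=60, card=60
  {AB}: card=4000; try (B,hash)→1480, (A,merge)→5320, (B,merge)→5780, (B,nl_idx)→7500, (A,hash)→9080, (A,nl)→20040 …(+1); best=1480 via (B,hash)
  {AC}: card=2000; try (C,hash)→1720, (A,merge)→5480, (C,nl_idx)→5500, (C,merge)→5920, (A,hash)→9120, (A,nl)→30060 …(+1); best=1720 via (C,hash)
  {ABC}: card=16000; try (B,hash)→4200, (C,hash)→6200, (B,merge)→26000, (B,nl_idx)→29720, (C,nl_idx)→41480, (C,merge)→53900 …(+2); best=4200 via (B,hash)

4200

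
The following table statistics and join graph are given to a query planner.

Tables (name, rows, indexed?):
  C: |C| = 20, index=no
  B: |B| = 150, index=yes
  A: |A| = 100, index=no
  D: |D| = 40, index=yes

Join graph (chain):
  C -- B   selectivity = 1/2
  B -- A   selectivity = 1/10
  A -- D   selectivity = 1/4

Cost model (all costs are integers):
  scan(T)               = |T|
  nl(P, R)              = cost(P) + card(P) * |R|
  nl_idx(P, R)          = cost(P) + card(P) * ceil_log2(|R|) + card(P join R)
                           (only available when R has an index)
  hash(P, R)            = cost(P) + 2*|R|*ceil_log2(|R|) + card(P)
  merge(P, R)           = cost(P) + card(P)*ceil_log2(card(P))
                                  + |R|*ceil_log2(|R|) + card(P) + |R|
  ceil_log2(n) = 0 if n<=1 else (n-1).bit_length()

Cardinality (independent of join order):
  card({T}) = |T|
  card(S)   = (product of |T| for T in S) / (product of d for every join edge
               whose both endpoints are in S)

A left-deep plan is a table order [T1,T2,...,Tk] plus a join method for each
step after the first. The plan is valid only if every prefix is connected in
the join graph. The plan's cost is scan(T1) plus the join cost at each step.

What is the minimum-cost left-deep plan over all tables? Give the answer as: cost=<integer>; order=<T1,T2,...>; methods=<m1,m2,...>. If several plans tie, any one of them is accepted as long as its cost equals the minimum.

cost=18880; order=B,A,C,D; methods=hash,hash,hash

Selinger DP (subsets sized 1..n):
  {C}: scan cost=20, card=20
  {B}: scan cost=150, card=150
  {A}: scan cost=100, card=100
  {D}: scan cost=40, card=40
  {BC}: card=1500; try (C,hash)→500, (B,merge)→1490, (C,merge)→1620, (B,nl_idx)→1680, (B,hash)→2440, (B,nl)→3020 …(+1); best=500 via (C,hash)
  {AB}: card=1500; try (A,hash)→1700, (B,merge)→2250, (A,merge)→2300, (B,nl_idx)→2400, (B,hash)→2600, (B,nl)→15100 …(+1); best=1700 via (A,hash)
  {AD}: card=1000; try (D,hash)→680, (A,merge)→1120, (D,merge)→1180, (A,hash)→1480, (D,nl_idx)→1700, (A,nl)→4040 …(+1); best=680 via (D,hash)
  {ABC}: card=15000; try (C,hash)→3400, (A,hash)→3400, (A,merge)→19300, (C,merge)→19820, (C,nl)→31700, (A,nl)→150500; best=3400 via (C,hash)
  {ABD}: card=15000; try (D,hash)→3680, (B,hash)→4080, (B,merge)→13030, (D,merge)→19980, (B,nl_idx)→23680, (D,nl_idx)→25700 …(+2); best=3680 via (D,hash)
  {ABCD}: card=150000; try (D,hash)→18880, (C,hash)→18880, (D,merge)→228680, (C,merge)→228800, (D,nl_idx)→243400, (C,nl)→303680 …(+1); best=18880 via (D,hash)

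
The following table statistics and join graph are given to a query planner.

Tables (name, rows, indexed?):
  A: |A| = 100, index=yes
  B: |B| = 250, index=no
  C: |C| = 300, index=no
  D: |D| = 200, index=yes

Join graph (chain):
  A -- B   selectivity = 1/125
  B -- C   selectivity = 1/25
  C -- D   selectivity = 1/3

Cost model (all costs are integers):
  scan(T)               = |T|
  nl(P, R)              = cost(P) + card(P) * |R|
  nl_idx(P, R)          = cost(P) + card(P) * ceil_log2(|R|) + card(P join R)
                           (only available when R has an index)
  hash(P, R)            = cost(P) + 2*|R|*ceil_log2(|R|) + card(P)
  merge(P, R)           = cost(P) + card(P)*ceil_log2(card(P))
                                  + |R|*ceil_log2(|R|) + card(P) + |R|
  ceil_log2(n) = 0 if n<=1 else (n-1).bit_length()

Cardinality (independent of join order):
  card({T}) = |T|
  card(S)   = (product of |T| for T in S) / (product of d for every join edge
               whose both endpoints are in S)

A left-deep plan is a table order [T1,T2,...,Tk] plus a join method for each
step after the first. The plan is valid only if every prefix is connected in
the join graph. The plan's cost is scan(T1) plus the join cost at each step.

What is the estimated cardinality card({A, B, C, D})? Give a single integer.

160000

Tables in S: A(100), B(250), C(300), D(200)
Edges inside S: A-B(d=125), B-C(d=25), C-D(d=3)
numerator = 100 * 250 * 300 * 200 = 1500000000
denominator = 125 * 25 * 3 = 9375
card(S) = 1500000000 / 9375 = 160000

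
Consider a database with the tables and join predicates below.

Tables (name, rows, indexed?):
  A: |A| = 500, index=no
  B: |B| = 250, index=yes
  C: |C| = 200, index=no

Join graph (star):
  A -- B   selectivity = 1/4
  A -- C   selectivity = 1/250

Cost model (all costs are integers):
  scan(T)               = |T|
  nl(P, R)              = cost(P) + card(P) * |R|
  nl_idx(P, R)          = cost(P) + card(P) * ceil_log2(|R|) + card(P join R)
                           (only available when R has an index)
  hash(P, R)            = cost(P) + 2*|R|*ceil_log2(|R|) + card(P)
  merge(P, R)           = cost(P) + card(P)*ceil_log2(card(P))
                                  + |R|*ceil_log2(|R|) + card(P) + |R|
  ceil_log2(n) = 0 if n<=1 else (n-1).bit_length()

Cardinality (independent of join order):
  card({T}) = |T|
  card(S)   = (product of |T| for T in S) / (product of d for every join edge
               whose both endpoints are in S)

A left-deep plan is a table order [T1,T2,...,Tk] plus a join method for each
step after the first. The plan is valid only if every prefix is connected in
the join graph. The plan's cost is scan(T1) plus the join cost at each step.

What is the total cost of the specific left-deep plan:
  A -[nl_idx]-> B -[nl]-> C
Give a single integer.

step 1: scan A: cost=500, card=500
step 2: join B via nl_idx
    card(P join B) = 500*250/(4) = 31250
    cost = 500 + 500*8 + 31250 = 35750
step 3: join C via nl
    card(P join C) = 31250*200/(250) = 25000
    cost = 35750 + 31250*200 = 6285750

6285750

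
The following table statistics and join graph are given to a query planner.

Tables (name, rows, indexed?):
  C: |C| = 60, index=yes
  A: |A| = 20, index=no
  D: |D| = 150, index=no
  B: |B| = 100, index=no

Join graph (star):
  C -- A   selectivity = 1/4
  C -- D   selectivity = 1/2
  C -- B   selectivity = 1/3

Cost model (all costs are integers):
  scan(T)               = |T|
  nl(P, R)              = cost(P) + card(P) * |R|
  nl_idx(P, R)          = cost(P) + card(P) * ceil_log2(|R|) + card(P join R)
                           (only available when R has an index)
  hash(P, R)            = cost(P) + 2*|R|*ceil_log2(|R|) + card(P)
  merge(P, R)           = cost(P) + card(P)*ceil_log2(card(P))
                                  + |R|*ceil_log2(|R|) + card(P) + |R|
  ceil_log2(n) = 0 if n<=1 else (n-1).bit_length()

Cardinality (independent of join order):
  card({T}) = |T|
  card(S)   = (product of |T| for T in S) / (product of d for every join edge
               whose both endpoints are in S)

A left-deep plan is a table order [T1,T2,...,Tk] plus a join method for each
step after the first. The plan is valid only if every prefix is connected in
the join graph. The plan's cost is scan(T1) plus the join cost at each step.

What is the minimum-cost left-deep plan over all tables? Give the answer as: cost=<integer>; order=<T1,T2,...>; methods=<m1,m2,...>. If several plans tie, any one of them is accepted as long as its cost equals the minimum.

cost=14420; order=C,A,B,D; methods=hash,hash,hash

Selinger DP (subsets sized 1..n):
  {C}: scan cost=60, card=60
  {A}: scan cost=20, card=20
  {D}: scan cost=150, card=150
  {B}: scan cost=100, card=100
  {AC}: card=300; try (A,hash)→320, (C,nl_idx)→440, (C,merge)→560, (A,merge)→600, (C,hash)→760, (C,nl)→1220 …(+1); best=320 via (A,hash)
  {CD}: card=4500; try (C,hash)→1020, (D,merge)→1830, (C,merge)→1920, (D,hash)→2520, (C,nl_idx)→5550, (D,nl)→9060 …(+1); best=1020 via (C,hash)
  {BC}: card=2000; try (C,hash)→920, (B,merge)→1280, (C,merge)→1320, (B,hash)→1520, (C,nl_idx)→2700, (B,nl)→6060 …(+1); best=920 via (C,hash)
  {ACD}: card=22500; try (D,hash)→3020, (D,merge)→4670, (A,hash)→5720, (D,nl)→45320, (A,merge)→64140, (A,nl)→91020; best=3020 via (D,hash)
  {ABC}: card=10000; try (B,hash)→2020, (A,hash)→3120, (B,merge)→4120, (A,merge)→25040, (B,nl)→30320, (A,nl)→40920; best=2020 via (B,hash)
  {BCD}: card=150000; try (D,hash)→5320, (B,hash)→6920, (D,merge)→26270, (B,merge)→64820, (D,nl)→300920, (B,nl)→451020; best=5320 via (D,hash)
  {ABCD}: card=750000; try (D,hash)→14420, (B,hash)→26920, (D,merge)→153370, (A,hash)→155520, (B,merge)→363820, (D,nl)→1502020 …(+3); best=14420 via (D,hash)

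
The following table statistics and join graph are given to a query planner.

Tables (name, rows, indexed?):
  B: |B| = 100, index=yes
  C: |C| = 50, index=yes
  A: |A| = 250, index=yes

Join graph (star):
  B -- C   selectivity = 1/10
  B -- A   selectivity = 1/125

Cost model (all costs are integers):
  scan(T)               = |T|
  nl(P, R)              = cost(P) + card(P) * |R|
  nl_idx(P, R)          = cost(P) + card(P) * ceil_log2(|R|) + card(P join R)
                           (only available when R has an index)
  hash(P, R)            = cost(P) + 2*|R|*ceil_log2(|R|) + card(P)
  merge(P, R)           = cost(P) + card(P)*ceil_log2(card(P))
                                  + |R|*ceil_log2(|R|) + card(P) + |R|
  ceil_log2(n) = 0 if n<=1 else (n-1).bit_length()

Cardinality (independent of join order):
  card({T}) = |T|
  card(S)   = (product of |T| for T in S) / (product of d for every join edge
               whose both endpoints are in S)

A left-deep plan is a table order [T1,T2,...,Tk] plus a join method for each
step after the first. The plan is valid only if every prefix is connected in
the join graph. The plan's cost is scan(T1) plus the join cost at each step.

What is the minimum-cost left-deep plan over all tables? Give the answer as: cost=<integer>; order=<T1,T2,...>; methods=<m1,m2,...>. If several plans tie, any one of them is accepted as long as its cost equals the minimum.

cost=1900; order=B,A,C; methods=nl_idx,hash

Selinger DP (subsets sized 1..n):
  {B}: scan cost=100, card=100
  {C}: scan cost=50, card=50
  {A}: scan cost=250, card=250
  {BC}: card=500; try (C,hash)→800, (B,nl_idx)→900, (C,nl_idx)→1200, (B,merge)→1200, (C,merge)→1250, (B,hash)→1500 …(+2); best=800 via (C,hash)
  {AB}: card=200; try (A,nl_idx)→1100, (B,hash)→1900, (B,nl_idx)→2200, (A,merge)→3150, (B,merge)→3300, (A,hash)→4200 …(+2); best=1100 via (A,nl_idx)
  {ABC}: card=1000; try (C,hash)→1900, (C,merge)→3250, (C,nl_idx)→3300, (A,hash)→5300, (A,nl_idx)→5800, (A,merge)→8050 …(+2); best=1900 via (C,hash)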